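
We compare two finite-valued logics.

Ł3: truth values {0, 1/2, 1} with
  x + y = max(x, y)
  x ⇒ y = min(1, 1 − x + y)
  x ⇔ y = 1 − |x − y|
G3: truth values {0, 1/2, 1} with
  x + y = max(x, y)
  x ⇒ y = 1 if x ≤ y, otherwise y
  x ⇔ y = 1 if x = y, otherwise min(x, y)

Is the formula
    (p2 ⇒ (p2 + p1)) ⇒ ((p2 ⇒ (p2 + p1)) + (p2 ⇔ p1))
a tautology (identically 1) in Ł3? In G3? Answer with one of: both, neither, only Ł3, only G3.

In Ł3: every assignment gives 1 — tautology.
In G3: every assignment gives 1 — tautology.

both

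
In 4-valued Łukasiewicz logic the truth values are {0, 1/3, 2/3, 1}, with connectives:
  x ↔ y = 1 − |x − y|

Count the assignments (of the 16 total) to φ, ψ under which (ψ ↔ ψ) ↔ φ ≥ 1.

4

φ = 0, ψ = 0 ↦ 0  <
φ = 0, ψ = 1/3 ↦ 0  <
φ = 0, ψ = 2/3 ↦ 0  <
φ = 0, ψ = 1 ↦ 0  <
φ = 1/3, ψ = 0 ↦ 1/3  <
φ = 1/3, ψ = 1/3 ↦ 1/3  <
φ = 1/3, ψ = 2/3 ↦ 1/3  <
φ = 1/3, ψ = 1 ↦ 1/3  <
φ = 2/3, ψ = 0 ↦ 2/3  <
φ = 2/3, ψ = 1/3 ↦ 2/3  <
φ = 2/3, ψ = 2/3 ↦ 2/3  <
φ = 2/3, ψ = 1 ↦ 2/3  <
φ = 1, ψ = 0 ↦ 1  ≥
φ = 1, ψ = 1/3 ↦ 1  ≥
φ = 1, ψ = 2/3 ↦ 1  ≥
φ = 1, ψ = 1 ↦ 1  ≥
So 4 of the 16 assignments meet the threshold.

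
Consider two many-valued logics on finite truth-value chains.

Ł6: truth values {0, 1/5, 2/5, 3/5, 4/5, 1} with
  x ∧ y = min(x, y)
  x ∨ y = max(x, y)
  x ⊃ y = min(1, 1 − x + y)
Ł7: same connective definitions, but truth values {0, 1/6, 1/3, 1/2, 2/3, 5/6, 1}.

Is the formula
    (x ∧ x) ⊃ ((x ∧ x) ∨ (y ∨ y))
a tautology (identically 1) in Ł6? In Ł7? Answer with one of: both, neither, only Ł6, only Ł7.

In Ł6: every assignment gives 1 — tautology.
In Ł7: every assignment gives 1 — tautology.

both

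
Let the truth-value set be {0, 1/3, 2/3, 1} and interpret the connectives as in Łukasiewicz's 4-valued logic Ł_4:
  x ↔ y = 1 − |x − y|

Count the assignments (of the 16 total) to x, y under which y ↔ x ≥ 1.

4

x = 0, y = 0 ↦ 1  ≥
x = 0, y = 1/3 ↦ 2/3  <
x = 0, y = 2/3 ↦ 1/3  <
x = 0, y = 1 ↦ 0  <
x = 1/3, y = 0 ↦ 2/3  <
x = 1/3, y = 1/3 ↦ 1  ≥
x = 1/3, y = 2/3 ↦ 2/3  <
x = 1/3, y = 1 ↦ 1/3  <
x = 2/3, y = 0 ↦ 1/3  <
x = 2/3, y = 1/3 ↦ 2/3  <
x = 2/3, y = 2/3 ↦ 1  ≥
x = 2/3, y = 1 ↦ 2/3  <
x = 1, y = 0 ↦ 0  <
x = 1, y = 1/3 ↦ 1/3  <
x = 1, y = 2/3 ↦ 2/3  <
x = 1, y = 1 ↦ 1  ≥
So 4 of the 16 assignments meet the threshold.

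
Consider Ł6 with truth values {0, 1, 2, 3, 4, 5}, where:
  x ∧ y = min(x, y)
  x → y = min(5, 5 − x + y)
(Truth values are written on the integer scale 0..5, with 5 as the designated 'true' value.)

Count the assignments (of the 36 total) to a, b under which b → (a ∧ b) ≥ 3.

30

value 5: 21 assignments (counts)
value 4: 5 assignments (counts)
value 3: 4 assignments (counts)
value 2: 3 assignments
value 1: 2 assignments
value 0: 1 assignment
So 30 of the 36 assignments meet the threshold.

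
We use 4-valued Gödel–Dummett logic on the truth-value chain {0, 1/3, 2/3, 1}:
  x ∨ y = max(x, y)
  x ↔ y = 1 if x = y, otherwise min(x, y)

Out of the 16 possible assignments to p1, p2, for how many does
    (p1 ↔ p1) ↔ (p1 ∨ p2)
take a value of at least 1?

7

p1 = 0, p2 = 0 ↦ 0  <
p1 = 0, p2 = 1/3 ↦ 1/3  <
p1 = 0, p2 = 2/3 ↦ 2/3  <
p1 = 0, p2 = 1 ↦ 1  ≥
p1 = 1/3, p2 = 0 ↦ 1/3  <
p1 = 1/3, p2 = 1/3 ↦ 1/3  <
p1 = 1/3, p2 = 2/3 ↦ 2/3  <
p1 = 1/3, p2 = 1 ↦ 1  ≥
p1 = 2/3, p2 = 0 ↦ 2/3  <
p1 = 2/3, p2 = 1/3 ↦ 2/3  <
p1 = 2/3, p2 = 2/3 ↦ 2/3  <
p1 = 2/3, p2 = 1 ↦ 1  ≥
p1 = 1, p2 = 0 ↦ 1  ≥
p1 = 1, p2 = 1/3 ↦ 1  ≥
p1 = 1, p2 = 2/3 ↦ 1  ≥
p1 = 1, p2 = 1 ↦ 1  ≥
So 7 of the 16 assignments meet the threshold.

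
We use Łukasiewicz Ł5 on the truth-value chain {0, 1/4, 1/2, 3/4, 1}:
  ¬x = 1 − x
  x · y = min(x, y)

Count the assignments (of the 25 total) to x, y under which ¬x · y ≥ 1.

1

value 1: 1 assignment (counts)
value 3/4: 3 assignments
value 1/2: 5 assignments
value 1/4: 7 assignments
value 0: 9 assignments
So 1 of the 25 assignments meets the threshold.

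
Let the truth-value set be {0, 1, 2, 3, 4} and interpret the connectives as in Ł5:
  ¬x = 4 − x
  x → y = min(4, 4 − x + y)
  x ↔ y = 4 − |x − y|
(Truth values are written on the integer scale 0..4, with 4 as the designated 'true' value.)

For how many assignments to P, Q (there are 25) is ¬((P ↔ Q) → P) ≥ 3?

3

value 4: 1 assignment (counts)
value 3: 2 assignments (counts)
value 2: 4 assignments
value 1: 5 assignments
value 0: 13 assignments
So 3 of the 25 assignments meet the threshold.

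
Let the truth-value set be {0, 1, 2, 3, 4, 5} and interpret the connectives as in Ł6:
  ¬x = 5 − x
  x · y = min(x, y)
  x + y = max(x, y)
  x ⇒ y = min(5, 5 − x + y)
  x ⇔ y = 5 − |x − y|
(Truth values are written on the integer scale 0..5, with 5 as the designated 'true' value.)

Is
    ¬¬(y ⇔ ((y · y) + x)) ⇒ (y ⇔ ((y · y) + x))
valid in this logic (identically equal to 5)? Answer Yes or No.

Yes

At x = 4, y = 2, for instance:
y · y = 2 · 2 = 2
(y · y) + x = 2 + 4 = 4
y ⇔ ((y · y) + x) = 2 ⇔ 4 = 3
¬(y ⇔ ((y · y) + x)) = ¬3 = 2
¬¬(y ⇔ ((y · y) + x)) = ¬2 = 3
¬¬(y ⇔ ((y · y) + x)) ⇒ (y ⇔ ((y · y) + x)) = 3 ⇒ 3 = 5
and checking the remaining 35 assignments likewise gives ≥ 5 in every case.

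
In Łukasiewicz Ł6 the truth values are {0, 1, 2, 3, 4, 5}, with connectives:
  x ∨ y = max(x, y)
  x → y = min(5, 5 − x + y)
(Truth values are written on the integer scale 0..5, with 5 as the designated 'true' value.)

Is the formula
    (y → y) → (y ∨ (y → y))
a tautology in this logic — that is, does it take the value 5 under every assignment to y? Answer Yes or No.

Yes

y = 0 ↦ 5
y = 1 ↦ 5
y = 2 ↦ 5
y = 3 ↦ 5
y = 4 ↦ 5
y = 5 ↦ 5
Every assignment gives a value ≥ 5.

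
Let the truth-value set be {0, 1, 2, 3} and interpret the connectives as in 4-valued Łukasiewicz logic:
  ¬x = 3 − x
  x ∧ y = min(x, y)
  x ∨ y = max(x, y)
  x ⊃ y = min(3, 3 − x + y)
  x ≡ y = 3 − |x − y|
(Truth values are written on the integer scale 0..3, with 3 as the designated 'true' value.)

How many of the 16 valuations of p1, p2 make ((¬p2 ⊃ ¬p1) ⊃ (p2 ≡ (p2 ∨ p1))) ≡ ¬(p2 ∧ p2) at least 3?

p1 = 0, p2 = 0 ↦ 3  ≥
p1 = 0, p2 = 1 ↦ 2  <
p1 = 0, p2 = 2 ↦ 1  <
p1 = 0, p2 = 3 ↦ 0  <
p1 = 1, p2 = 0 ↦ 3  ≥
p1 = 1, p2 = 1 ↦ 2  <
p1 = 1, p2 = 2 ↦ 1  <
p1 = 1, p2 = 3 ↦ 0  <
p1 = 2, p2 = 0 ↦ 3  ≥
p1 = 2, p2 = 1 ↦ 2  <
p1 = 2, p2 = 2 ↦ 1  <
p1 = 2, p2 = 3 ↦ 0  <
p1 = 3, p2 = 0 ↦ 3  ≥
p1 = 3, p2 = 1 ↦ 2  <
p1 = 3, p2 = 2 ↦ 1  <
p1 = 3, p2 = 3 ↦ 0  <
So 4 of the 16 assignments meet the threshold.

4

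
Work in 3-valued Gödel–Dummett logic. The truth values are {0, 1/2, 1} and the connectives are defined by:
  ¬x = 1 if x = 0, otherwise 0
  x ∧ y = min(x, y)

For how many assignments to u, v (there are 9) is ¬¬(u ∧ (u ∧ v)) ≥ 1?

4

u = 0, v = 0 ↦ 0  <
u = 0, v = 1/2 ↦ 0  <
u = 0, v = 1 ↦ 0  <
u = 1/2, v = 0 ↦ 0  <
u = 1/2, v = 1/2 ↦ 1  ≥
u = 1/2, v = 1 ↦ 1  ≥
u = 1, v = 0 ↦ 0  <
u = 1, v = 1/2 ↦ 1  ≥
u = 1, v = 1 ↦ 1  ≥
So 4 of the 9 assignments meet the threshold.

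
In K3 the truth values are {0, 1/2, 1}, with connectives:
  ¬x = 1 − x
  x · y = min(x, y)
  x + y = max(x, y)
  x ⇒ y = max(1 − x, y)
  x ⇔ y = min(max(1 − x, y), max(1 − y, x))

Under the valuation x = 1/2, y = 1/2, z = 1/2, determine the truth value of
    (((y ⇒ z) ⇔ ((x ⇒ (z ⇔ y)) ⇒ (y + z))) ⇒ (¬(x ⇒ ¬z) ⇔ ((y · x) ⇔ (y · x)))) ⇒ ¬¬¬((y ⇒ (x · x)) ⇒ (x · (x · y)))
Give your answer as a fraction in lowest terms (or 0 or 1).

1/2

y ⇒ z = 1/2 ⇒ 1/2 = 1/2
z ⇔ y = 1/2 ⇔ 1/2 = 1/2
x ⇒ (z ⇔ y) = 1/2 ⇒ 1/2 = 1/2
y + z = 1/2 + 1/2 = 1/2
(x ⇒ (z ⇔ y)) ⇒ (y + z) = 1/2 ⇒ 1/2 = 1/2
(y ⇒ z) ⇔ ((x ⇒ (z ⇔ y)) ⇒ (y + z)) = 1/2 ⇔ 1/2 = 1/2
¬z = ¬1/2 = 1/2
x ⇒ ¬z = 1/2 ⇒ 1/2 = 1/2
¬(x ⇒ ¬z) = ¬1/2 = 1/2
y · x = 1/2 · 1/2 = 1/2
y · x = 1/2 · 1/2 = 1/2
(y · x) ⇔ (y · x) = 1/2 ⇔ 1/2 = 1/2
¬(x ⇒ ¬z) ⇔ ((y · x) ⇔ (y · x)) = 1/2 ⇔ 1/2 = 1/2
((y ⇒ z) ⇔ ((x ⇒ (z ⇔ y)) ⇒ (y + z))) ⇒ (¬(x ⇒ ¬z) ⇔ ((y · x) ⇔ (y · x))) = 1/2 ⇒ 1/2 = 1/2
x · x = 1/2 · 1/2 = 1/2
y ⇒ (x · x) = 1/2 ⇒ 1/2 = 1/2
x · y = 1/2 · 1/2 = 1/2
x · (x · y) = 1/2 · 1/2 = 1/2
(y ⇒ (x · x)) ⇒ (x · (x · y)) = 1/2 ⇒ 1/2 = 1/2
¬((y ⇒ (x · x)) ⇒ (x · (x · y))) = ¬1/2 = 1/2
¬¬((y ⇒ (x · x)) ⇒ (x · (x · y))) = ¬1/2 = 1/2
¬¬¬((y ⇒ (x · x)) ⇒ (x · (x · y))) = ¬1/2 = 1/2
(((y ⇒ z) ⇔ ((x ⇒ (z ⇔ y)) ⇒ (y + z))) ⇒ (¬(x ⇒ ¬z) ⇔ ((y · x) ⇔ (y · x)))) ⇒ ¬¬¬((y ⇒ (x · x)) ⇒ (x · (x · y))) = 1/2 ⇒ 1/2 = 1/2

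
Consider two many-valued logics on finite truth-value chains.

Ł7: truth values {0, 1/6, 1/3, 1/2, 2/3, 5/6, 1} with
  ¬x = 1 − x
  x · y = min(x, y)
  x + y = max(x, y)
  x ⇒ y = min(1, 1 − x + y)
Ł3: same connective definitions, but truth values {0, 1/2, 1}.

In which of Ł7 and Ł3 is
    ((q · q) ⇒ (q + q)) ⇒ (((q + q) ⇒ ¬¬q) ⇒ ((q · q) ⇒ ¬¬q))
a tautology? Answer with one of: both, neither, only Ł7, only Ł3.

both

In Ł7: every assignment gives 1 — tautology.
In Ł3: every assignment gives 1 — tautology.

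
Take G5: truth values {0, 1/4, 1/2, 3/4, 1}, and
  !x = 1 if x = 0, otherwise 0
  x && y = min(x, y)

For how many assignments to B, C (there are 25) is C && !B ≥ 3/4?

value 1: 1 assignment (counts)
value 3/4: 1 assignment (counts)
value 1/2: 1 assignment
value 1/4: 1 assignment
value 0: 21 assignments
So 2 of the 25 assignments meet the threshold.

2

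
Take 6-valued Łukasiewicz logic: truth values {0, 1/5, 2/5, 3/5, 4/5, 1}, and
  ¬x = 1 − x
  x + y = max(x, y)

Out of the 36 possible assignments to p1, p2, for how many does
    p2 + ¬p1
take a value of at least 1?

11

value 1: 11 assignments (counts)
value 4/5: 9 assignments
value 3/5: 7 assignments
value 2/5: 5 assignments
value 1/5: 3 assignments
value 0: 1 assignment
So 11 of the 36 assignments meet the threshold.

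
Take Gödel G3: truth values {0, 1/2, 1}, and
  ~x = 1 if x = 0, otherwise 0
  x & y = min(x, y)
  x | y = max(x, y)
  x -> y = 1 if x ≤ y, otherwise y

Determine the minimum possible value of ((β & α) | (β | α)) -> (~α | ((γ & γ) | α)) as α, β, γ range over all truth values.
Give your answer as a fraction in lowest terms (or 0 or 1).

1/2

Take α = 1/2, β = 1, γ = 0:
β & α = 1 & 1/2 = 1/2
β | α = 1 | 1/2 = 1
(β & α) | (β | α) = 1/2 | 1 = 1
~α = ~1/2 = 0
γ & γ = 0 & 0 = 0
(γ & γ) | α = 0 | 1/2 = 1/2
~α | ((γ & γ) | α) = 0 | 1/2 = 1/2
((β & α) | (β | α)) -> (~α | ((γ & γ) | α)) = 1 -> 1/2 = 1/2
No assignment yields a value below 1/2, so this is the minimum.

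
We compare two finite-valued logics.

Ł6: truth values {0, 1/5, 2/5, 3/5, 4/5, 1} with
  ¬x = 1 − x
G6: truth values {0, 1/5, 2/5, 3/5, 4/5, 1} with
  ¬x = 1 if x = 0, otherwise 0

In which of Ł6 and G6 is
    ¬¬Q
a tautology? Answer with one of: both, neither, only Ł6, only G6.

In Ł6: at Q = 0 the value is 0 — not a tautology.
In G6: at Q = 0 the value is 0 — not a tautology.

neither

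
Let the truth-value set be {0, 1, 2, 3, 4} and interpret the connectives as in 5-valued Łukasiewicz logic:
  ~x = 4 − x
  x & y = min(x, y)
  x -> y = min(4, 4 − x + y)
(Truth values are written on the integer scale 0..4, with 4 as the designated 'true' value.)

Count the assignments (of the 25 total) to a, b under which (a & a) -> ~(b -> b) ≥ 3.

value 4: 5 assignments (counts)
value 3: 5 assignments (counts)
value 2: 5 assignments
value 1: 5 assignments
value 0: 5 assignments
So 10 of the 25 assignments meet the threshold.

10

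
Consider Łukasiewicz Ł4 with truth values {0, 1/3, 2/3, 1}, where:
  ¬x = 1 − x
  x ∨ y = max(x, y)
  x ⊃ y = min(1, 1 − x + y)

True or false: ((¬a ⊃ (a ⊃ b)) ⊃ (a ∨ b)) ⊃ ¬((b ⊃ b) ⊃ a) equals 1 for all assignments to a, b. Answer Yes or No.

Counterexample: take a = 1/3, b = 1.
¬a = ¬1/3 = 2/3
a ⊃ b = 1/3 ⊃ 1 = 1
¬a ⊃ (a ⊃ b) = 2/3 ⊃ 1 = 1
a ∨ b = 1/3 ∨ 1 = 1
(¬a ⊃ (a ⊃ b)) ⊃ (a ∨ b) = 1 ⊃ 1 = 1
b ⊃ b = 1 ⊃ 1 = 1
(b ⊃ b) ⊃ a = 1 ⊃ 1/3 = 1/3
¬((b ⊃ b) ⊃ a) = ¬1/3 = 2/3
((¬a ⊃ (a ⊃ b)) ⊃ (a ∨ b)) ⊃ ¬((b ⊃ b) ⊃ a) = 1 ⊃ 2/3 = 2/3
This gives 2/3 ≠ 1.

No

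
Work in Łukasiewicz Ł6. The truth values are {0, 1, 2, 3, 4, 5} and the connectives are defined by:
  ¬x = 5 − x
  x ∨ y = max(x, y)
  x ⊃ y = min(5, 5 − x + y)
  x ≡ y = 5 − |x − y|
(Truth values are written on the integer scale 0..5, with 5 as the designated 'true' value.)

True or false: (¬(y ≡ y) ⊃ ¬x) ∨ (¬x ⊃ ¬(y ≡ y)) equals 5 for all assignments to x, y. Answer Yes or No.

Yes

At x = 0, y = 4, for instance:
y ≡ y = 4 ≡ 4 = 5
¬(y ≡ y) = ¬5 = 0
¬x = ¬0 = 5
¬(y ≡ y) ⊃ ¬x = 0 ⊃ 5 = 5
¬x ⊃ ¬(y ≡ y) = 5 ⊃ 0 = 0
(¬(y ≡ y) ⊃ ¬x) ∨ (¬x ⊃ ¬(y ≡ y)) = 5 ∨ 0 = 5
and checking the remaining 35 assignments likewise gives ≥ 5 in every case.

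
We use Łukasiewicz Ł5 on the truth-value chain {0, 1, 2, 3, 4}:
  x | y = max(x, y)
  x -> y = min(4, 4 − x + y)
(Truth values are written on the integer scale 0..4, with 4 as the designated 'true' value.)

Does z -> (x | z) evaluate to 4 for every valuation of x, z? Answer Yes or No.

Yes

At x = 2, z = 4, for instance:
x | z = 2 | 4 = 4
z -> (x | z) = 4 -> 4 = 4
and checking the remaining 24 assignments likewise gives ≥ 4 in every case.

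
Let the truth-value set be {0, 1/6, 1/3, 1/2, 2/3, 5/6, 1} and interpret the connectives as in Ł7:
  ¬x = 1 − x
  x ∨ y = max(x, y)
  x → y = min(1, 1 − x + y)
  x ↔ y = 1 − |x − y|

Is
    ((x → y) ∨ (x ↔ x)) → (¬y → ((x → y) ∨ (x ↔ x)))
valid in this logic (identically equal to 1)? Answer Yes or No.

At x = 2/3, y = 1/3, for instance:
x → y = 2/3 → 1/3 = 2/3
x ↔ x = 2/3 ↔ 2/3 = 1
(x → y) ∨ (x ↔ x) = 2/3 ∨ 1 = 1
¬y = ¬1/3 = 2/3
¬y → ((x → y) ∨ (x ↔ x)) = 2/3 → 1 = 1
((x → y) ∨ (x ↔ x)) → (¬y → ((x → y) ∨ (x ↔ x))) = 1 → 1 = 1
and checking the remaining 48 assignments likewise gives ≥ 1 in every case.

Yes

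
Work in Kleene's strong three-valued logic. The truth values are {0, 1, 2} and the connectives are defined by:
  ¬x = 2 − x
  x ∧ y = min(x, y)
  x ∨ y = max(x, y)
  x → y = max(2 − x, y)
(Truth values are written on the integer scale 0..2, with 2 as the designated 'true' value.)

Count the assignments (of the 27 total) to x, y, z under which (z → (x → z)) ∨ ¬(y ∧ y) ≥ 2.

23

value 2: 23 assignments (counts)
value 1: 4 assignments
So 23 of the 27 assignments meet the threshold.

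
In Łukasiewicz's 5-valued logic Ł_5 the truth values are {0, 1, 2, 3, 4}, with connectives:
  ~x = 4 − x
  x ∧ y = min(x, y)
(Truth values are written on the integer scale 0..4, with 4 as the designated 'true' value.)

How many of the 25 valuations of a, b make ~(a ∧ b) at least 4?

value 4: 9 assignments (counts)
value 3: 7 assignments
value 2: 5 assignments
value 1: 3 assignments
value 0: 1 assignment
So 9 of the 25 assignments meet the threshold.

9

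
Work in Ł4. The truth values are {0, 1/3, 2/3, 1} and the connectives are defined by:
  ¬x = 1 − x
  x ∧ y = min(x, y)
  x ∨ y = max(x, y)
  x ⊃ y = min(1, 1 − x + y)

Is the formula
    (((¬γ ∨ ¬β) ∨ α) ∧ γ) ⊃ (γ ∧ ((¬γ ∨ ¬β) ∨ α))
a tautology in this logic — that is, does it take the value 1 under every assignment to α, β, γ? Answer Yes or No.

At α = 1, β = 1/3, γ = 1/3, for instance:
¬γ = ¬1/3 = 2/3
¬β = ¬1/3 = 2/3
¬γ ∨ ¬β = 2/3 ∨ 2/3 = 2/3
(¬γ ∨ ¬β) ∨ α = 2/3 ∨ 1 = 1
((¬γ ∨ ¬β) ∨ α) ∧ γ = 1 ∧ 1/3 = 1/3
γ ∧ ((¬γ ∨ ¬β) ∨ α) = 1/3 ∧ 1 = 1/3
(((¬γ ∨ ¬β) ∨ α) ∧ γ) ⊃ (γ ∧ ((¬γ ∨ ¬β) ∨ α)) = 1/3 ⊃ 1/3 = 1
and checking the remaining 63 assignments likewise gives ≥ 1 in every case.

Yes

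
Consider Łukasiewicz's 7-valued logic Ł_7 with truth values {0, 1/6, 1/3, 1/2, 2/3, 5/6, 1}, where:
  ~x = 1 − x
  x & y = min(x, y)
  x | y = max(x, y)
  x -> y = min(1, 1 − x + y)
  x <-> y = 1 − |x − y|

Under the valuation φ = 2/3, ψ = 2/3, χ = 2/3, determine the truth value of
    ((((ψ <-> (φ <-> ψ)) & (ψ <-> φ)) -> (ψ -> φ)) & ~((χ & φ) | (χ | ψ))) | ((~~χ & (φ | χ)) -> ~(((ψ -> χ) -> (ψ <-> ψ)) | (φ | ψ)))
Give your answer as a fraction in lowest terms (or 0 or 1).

φ <-> ψ = 2/3 <-> 2/3 = 1
ψ <-> (φ <-> ψ) = 2/3 <-> 1 = 2/3
ψ <-> φ = 2/3 <-> 2/3 = 1
(ψ <-> (φ <-> ψ)) & (ψ <-> φ) = 2/3 & 1 = 2/3
ψ -> φ = 2/3 -> 2/3 = 1
((ψ <-> (φ <-> ψ)) & (ψ <-> φ)) -> (ψ -> φ) = 2/3 -> 1 = 1
χ & φ = 2/3 & 2/3 = 2/3
χ | ψ = 2/3 | 2/3 = 2/3
(χ & φ) | (χ | ψ) = 2/3 | 2/3 = 2/3
~((χ & φ) | (χ | ψ)) = ~2/3 = 1/3
(((ψ <-> (φ <-> ψ)) & (ψ <-> φ)) -> (ψ -> φ)) & ~((χ & φ) | (χ | ψ)) = 1 & 1/3 = 1/3
~χ = ~2/3 = 1/3
~~χ = ~1/3 = 2/3
φ | χ = 2/3 | 2/3 = 2/3
~~χ & (φ | χ) = 2/3 & 2/3 = 2/3
ψ -> χ = 2/3 -> 2/3 = 1
ψ <-> ψ = 2/3 <-> 2/3 = 1
(ψ -> χ) -> (ψ <-> ψ) = 1 -> 1 = 1
φ | ψ = 2/3 | 2/3 = 2/3
((ψ -> χ) -> (ψ <-> ψ)) | (φ | ψ) = 1 | 2/3 = 1
~(((ψ -> χ) -> (ψ <-> ψ)) | (φ | ψ)) = ~1 = 0
(~~χ & (φ | χ)) -> ~(((ψ -> χ) -> (ψ <-> ψ)) | (φ | ψ)) = 2/3 -> 0 = 1/3
((((ψ <-> (φ <-> ψ)) & (ψ <-> φ)) -> (ψ -> φ)) & ~((χ & φ) | (χ | ψ))) | ((~~χ & (φ | χ)) -> ~(((ψ -> χ) -> (ψ <-> ψ)) | (φ | ψ))) = 1/3 | 1/3 = 1/3

1/3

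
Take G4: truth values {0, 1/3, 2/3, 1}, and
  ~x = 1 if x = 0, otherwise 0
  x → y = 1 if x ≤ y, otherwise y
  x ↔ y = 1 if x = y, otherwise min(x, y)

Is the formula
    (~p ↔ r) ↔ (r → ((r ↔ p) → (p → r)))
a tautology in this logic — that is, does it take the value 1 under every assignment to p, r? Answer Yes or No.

No

Counterexample: take p = 0, r = 0.
~p = ~0 = 1
~p ↔ r = 1 ↔ 0 = 0
r ↔ p = 0 ↔ 0 = 1
p → r = 0 → 0 = 1
(r ↔ p) → (p → r) = 1 → 1 = 1
r → ((r ↔ p) → (p → r)) = 0 → 1 = 1
(~p ↔ r) ↔ (r → ((r ↔ p) → (p → r))) = 0 ↔ 1 = 0
This gives 0 ≠ 1.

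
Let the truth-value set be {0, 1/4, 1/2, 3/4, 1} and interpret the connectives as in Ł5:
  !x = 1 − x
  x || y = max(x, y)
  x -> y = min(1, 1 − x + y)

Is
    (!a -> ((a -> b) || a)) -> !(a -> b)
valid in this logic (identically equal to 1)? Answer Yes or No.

Counterexample: take a = 0, b = 0.
!a = !0 = 1
a -> b = 0 -> 0 = 1
(a -> b) || a = 1 || 0 = 1
!a -> ((a -> b) || a) = 1 -> 1 = 1
a -> b = 0 -> 0 = 1
!(a -> b) = !1 = 0
(!a -> ((a -> b) || a)) -> !(a -> b) = 1 -> 0 = 0
This gives 0 ≠ 1.

No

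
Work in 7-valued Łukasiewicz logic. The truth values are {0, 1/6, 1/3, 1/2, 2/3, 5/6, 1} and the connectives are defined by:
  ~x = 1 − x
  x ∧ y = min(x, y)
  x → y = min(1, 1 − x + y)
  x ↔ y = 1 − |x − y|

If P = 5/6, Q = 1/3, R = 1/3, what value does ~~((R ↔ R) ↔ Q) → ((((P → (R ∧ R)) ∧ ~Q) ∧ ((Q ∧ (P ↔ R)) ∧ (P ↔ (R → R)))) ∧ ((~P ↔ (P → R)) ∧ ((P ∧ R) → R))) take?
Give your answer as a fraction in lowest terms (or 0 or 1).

R ↔ R = 1/3 ↔ 1/3 = 1
(R ↔ R) ↔ Q = 1 ↔ 1/3 = 1/3
~((R ↔ R) ↔ Q) = ~1/3 = 2/3
~~((R ↔ R) ↔ Q) = ~2/3 = 1/3
R ∧ R = 1/3 ∧ 1/3 = 1/3
P → (R ∧ R) = 5/6 → 1/3 = 1/2
~Q = ~1/3 = 2/3
(P → (R ∧ R)) ∧ ~Q = 1/2 ∧ 2/3 = 1/2
P ↔ R = 5/6 ↔ 1/3 = 1/2
Q ∧ (P ↔ R) = 1/3 ∧ 1/2 = 1/3
R → R = 1/3 → 1/3 = 1
P ↔ (R → R) = 5/6 ↔ 1 = 5/6
(Q ∧ (P ↔ R)) ∧ (P ↔ (R → R)) = 1/3 ∧ 5/6 = 1/3
((P → (R ∧ R)) ∧ ~Q) ∧ ((Q ∧ (P ↔ R)) ∧ (P ↔ (R → R))) = 1/2 ∧ 1/3 = 1/3
~P = ~5/6 = 1/6
P → R = 5/6 → 1/3 = 1/2
~P ↔ (P → R) = 1/6 ↔ 1/2 = 2/3
P ∧ R = 5/6 ∧ 1/3 = 1/3
(P ∧ R) → R = 1/3 → 1/3 = 1
(~P ↔ (P → R)) ∧ ((P ∧ R) → R) = 2/3 ∧ 1 = 2/3
(((P → (R ∧ R)) ∧ ~Q) ∧ ((Q ∧ (P ↔ R)) ∧ (P ↔ (R → R)))) ∧ ((~P ↔ (P → R)) ∧ ((P ∧ R) → R)) = 1/3 ∧ 2/3 = 1/3
~~((R ↔ R) ↔ Q) → ((((P → (R ∧ R)) ∧ ~Q) ∧ ((Q ∧ (P ↔ R)) ∧ (P ↔ (R → R)))) ∧ ((~P ↔ (P → R)) ∧ ((P ∧ R) → R))) = 1/3 → 1/3 = 1

1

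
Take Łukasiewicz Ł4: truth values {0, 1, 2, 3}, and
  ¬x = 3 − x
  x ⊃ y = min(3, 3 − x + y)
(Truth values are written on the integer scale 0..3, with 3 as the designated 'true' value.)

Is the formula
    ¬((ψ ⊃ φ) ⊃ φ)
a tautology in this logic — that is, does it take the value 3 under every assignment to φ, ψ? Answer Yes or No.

No

Counterexample: take φ = 0, ψ = 1.
ψ ⊃ φ = 1 ⊃ 0 = 2
(ψ ⊃ φ) ⊃ φ = 2 ⊃ 0 = 1
¬((ψ ⊃ φ) ⊃ φ) = ¬1 = 2
This gives 2 ≠ 3.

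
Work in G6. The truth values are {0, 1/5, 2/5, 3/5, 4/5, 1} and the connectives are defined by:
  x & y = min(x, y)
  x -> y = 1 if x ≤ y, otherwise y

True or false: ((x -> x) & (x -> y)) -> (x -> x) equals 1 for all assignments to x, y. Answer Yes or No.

Yes

At x = 1/5, y = 2/5, for instance:
x -> x = 1/5 -> 1/5 = 1
x -> y = 1/5 -> 2/5 = 1
(x -> x) & (x -> y) = 1 & 1 = 1
((x -> x) & (x -> y)) -> (x -> x) = 1 -> 1 = 1
and checking the remaining 35 assignments likewise gives ≥ 1 in every case.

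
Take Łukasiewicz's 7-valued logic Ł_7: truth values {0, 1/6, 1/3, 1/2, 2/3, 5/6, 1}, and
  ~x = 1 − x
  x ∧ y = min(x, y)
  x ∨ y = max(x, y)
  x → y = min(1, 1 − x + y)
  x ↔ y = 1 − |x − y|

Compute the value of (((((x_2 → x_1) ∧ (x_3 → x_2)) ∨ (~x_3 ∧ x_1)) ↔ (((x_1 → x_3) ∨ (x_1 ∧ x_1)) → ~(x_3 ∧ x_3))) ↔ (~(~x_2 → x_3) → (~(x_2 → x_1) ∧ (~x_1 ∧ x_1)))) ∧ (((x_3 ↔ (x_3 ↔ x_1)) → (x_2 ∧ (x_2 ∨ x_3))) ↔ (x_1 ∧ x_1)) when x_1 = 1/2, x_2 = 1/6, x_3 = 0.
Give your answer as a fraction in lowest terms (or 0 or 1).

x_2 → x_1 = 1/6 → 1/2 = 1
x_3 → x_2 = 0 → 1/6 = 1
(x_2 → x_1) ∧ (x_3 → x_2) = 1 ∧ 1 = 1
~x_3 = ~0 = 1
~x_3 ∧ x_1 = 1 ∧ 1/2 = 1/2
((x_2 → x_1) ∧ (x_3 → x_2)) ∨ (~x_3 ∧ x_1) = 1 ∨ 1/2 = 1
x_1 → x_3 = 1/2 → 0 = 1/2
x_1 ∧ x_1 = 1/2 ∧ 1/2 = 1/2
(x_1 → x_3) ∨ (x_1 ∧ x_1) = 1/2 ∨ 1/2 = 1/2
x_3 ∧ x_3 = 0 ∧ 0 = 0
~(x_3 ∧ x_3) = ~0 = 1
((x_1 → x_3) ∨ (x_1 ∧ x_1)) → ~(x_3 ∧ x_3) = 1/2 → 1 = 1
(((x_2 → x_1) ∧ (x_3 → x_2)) ∨ (~x_3 ∧ x_1)) ↔ (((x_1 → x_3) ∨ (x_1 ∧ x_1)) → ~(x_3 ∧ x_3)) = 1 ↔ 1 = 1
~x_2 = ~1/6 = 5/6
~x_2 → x_3 = 5/6 → 0 = 1/6
~(~x_2 → x_3) = ~1/6 = 5/6
x_2 → x_1 = 1/6 → 1/2 = 1
~(x_2 → x_1) = ~1 = 0
~x_1 = ~1/2 = 1/2
~x_1 ∧ x_1 = 1/2 ∧ 1/2 = 1/2
~(x_2 → x_1) ∧ (~x_1 ∧ x_1) = 0 ∧ 1/2 = 0
~(~x_2 → x_3) → (~(x_2 → x_1) ∧ (~x_1 ∧ x_1)) = 5/6 → 0 = 1/6
((((x_2 → x_1) ∧ (x_3 → x_2)) ∨ (~x_3 ∧ x_1)) ↔ (((x_1 → x_3) ∨ (x_1 ∧ x_1)) → ~(x_3 ∧ x_3))) ↔ (~(~x_2 → x_3) → (~(x_2 → x_1) ∧ (~x_1 ∧ x_1))) = 1 ↔ 1/6 = 1/6
x_3 ↔ x_1 = 0 ↔ 1/2 = 1/2
x_3 ↔ (x_3 ↔ x_1) = 0 ↔ 1/2 = 1/2
x_2 ∨ x_3 = 1/6 ∨ 0 = 1/6
x_2 ∧ (x_2 ∨ x_3) = 1/6 ∧ 1/6 = 1/6
(x_3 ↔ (x_3 ↔ x_1)) → (x_2 ∧ (x_2 ∨ x_3)) = 1/2 → 1/6 = 2/3
x_1 ∧ x_1 = 1/2 ∧ 1/2 = 1/2
((x_3 ↔ (x_3 ↔ x_1)) → (x_2 ∧ (x_2 ∨ x_3))) ↔ (x_1 ∧ x_1) = 2/3 ↔ 1/2 = 5/6
(((((x_2 → x_1) ∧ (x_3 → x_2)) ∨ (~x_3 ∧ x_1)) ↔ (((x_1 → x_3) ∨ (x_1 ∧ x_1)) → ~(x_3 ∧ x_3))) ↔ (~(~x_2 → x_3) → (~(x_2 → x_1) ∧ (~x_1 ∧ x_1)))) ∧ (((x_3 ↔ (x_3 ↔ x_1)) → (x_2 ∧ (x_2 ∨ x_3))) ↔ (x_1 ∧ x_1)) = 1/6 ∧ 5/6 = 1/6

1/6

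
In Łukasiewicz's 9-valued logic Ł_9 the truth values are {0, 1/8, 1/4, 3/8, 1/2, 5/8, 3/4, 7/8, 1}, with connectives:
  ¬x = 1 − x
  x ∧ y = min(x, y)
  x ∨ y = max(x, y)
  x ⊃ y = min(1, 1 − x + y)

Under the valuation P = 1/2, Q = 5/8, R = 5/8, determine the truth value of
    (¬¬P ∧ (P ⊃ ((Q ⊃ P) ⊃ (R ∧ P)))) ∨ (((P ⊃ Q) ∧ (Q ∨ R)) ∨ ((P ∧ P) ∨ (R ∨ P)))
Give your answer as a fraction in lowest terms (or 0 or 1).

5/8

¬P = ¬1/2 = 1/2
¬¬P = ¬1/2 = 1/2
Q ⊃ P = 5/8 ⊃ 1/2 = 7/8
R ∧ P = 5/8 ∧ 1/2 = 1/2
(Q ⊃ P) ⊃ (R ∧ P) = 7/8 ⊃ 1/2 = 5/8
P ⊃ ((Q ⊃ P) ⊃ (R ∧ P)) = 1/2 ⊃ 5/8 = 1
¬¬P ∧ (P ⊃ ((Q ⊃ P) ⊃ (R ∧ P))) = 1/2 ∧ 1 = 1/2
P ⊃ Q = 1/2 ⊃ 5/8 = 1
Q ∨ R = 5/8 ∨ 5/8 = 5/8
(P ⊃ Q) ∧ (Q ∨ R) = 1 ∧ 5/8 = 5/8
P ∧ P = 1/2 ∧ 1/2 = 1/2
R ∨ P = 5/8 ∨ 1/2 = 5/8
(P ∧ P) ∨ (R ∨ P) = 1/2 ∨ 5/8 = 5/8
((P ⊃ Q) ∧ (Q ∨ R)) ∨ ((P ∧ P) ∨ (R ∨ P)) = 5/8 ∨ 5/8 = 5/8
(¬¬P ∧ (P ⊃ ((Q ⊃ P) ⊃ (R ∧ P)))) ∨ (((P ⊃ Q) ∧ (Q ∨ R)) ∨ ((P ∧ P) ∨ (R ∨ P))) = 1/2 ∨ 5/8 = 5/8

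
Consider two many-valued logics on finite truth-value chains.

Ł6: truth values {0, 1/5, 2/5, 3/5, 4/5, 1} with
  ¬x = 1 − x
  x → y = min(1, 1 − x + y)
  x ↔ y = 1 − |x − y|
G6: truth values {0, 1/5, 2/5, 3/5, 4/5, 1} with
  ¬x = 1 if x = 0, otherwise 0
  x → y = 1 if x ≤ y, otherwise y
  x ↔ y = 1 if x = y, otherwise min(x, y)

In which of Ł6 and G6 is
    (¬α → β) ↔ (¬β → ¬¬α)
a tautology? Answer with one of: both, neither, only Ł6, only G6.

In Ł6: every assignment gives 1 — tautology.
In G6: at α = 0, β = 1/5 the value is 1/5 — not a tautology.

only Ł6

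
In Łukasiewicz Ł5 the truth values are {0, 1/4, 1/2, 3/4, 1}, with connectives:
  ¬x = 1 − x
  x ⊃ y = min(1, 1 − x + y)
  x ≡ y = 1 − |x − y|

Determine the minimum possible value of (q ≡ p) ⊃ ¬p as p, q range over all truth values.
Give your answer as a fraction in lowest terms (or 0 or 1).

Take p = 1, q = 1:
q ≡ p = 1 ≡ 1 = 1
¬p = ¬1 = 0
(q ≡ p) ⊃ ¬p = 1 ⊃ 0 = 0
No assignment yields a value below 0, so this is the minimum.

0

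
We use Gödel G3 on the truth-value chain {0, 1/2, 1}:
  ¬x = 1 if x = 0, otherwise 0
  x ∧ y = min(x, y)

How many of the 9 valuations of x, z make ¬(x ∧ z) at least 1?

x = 0, z = 0 ↦ 1  ≥
x = 0, z = 1/2 ↦ 1  ≥
x = 0, z = 1 ↦ 1  ≥
x = 1/2, z = 0 ↦ 1  ≥
x = 1/2, z = 1/2 ↦ 0  <
x = 1/2, z = 1 ↦ 0  <
x = 1, z = 0 ↦ 1  ≥
x = 1, z = 1/2 ↦ 0  <
x = 1, z = 1 ↦ 0  <
So 5 of the 9 assignments meet the threshold.

5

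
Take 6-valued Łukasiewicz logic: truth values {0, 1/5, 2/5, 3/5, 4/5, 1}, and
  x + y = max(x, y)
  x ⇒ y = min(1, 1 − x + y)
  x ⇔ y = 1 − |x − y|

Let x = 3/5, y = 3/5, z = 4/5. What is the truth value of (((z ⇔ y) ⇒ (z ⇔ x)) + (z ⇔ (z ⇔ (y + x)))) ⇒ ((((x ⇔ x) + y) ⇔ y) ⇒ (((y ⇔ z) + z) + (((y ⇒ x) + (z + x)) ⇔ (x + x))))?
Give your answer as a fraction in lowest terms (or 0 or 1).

z ⇔ y = 4/5 ⇔ 3/5 = 4/5
z ⇔ x = 4/5 ⇔ 3/5 = 4/5
(z ⇔ y) ⇒ (z ⇔ x) = 4/5 ⇒ 4/5 = 1
y + x = 3/5 + 3/5 = 3/5
z ⇔ (y + x) = 4/5 ⇔ 3/5 = 4/5
z ⇔ (z ⇔ (y + x)) = 4/5 ⇔ 4/5 = 1
((z ⇔ y) ⇒ (z ⇔ x)) + (z ⇔ (z ⇔ (y + x))) = 1 + 1 = 1
x ⇔ x = 3/5 ⇔ 3/5 = 1
(x ⇔ x) + y = 1 + 3/5 = 1
((x ⇔ x) + y) ⇔ y = 1 ⇔ 3/5 = 3/5
y ⇔ z = 3/5 ⇔ 4/5 = 4/5
(y ⇔ z) + z = 4/5 + 4/5 = 4/5
y ⇒ x = 3/5 ⇒ 3/5 = 1
z + x = 4/5 + 3/5 = 4/5
(y ⇒ x) + (z + x) = 1 + 4/5 = 1
x + x = 3/5 + 3/5 = 3/5
((y ⇒ x) + (z + x)) ⇔ (x + x) = 1 ⇔ 3/5 = 3/5
((y ⇔ z) + z) + (((y ⇒ x) + (z + x)) ⇔ (x + x)) = 4/5 + 3/5 = 4/5
(((x ⇔ x) + y) ⇔ y) ⇒ (((y ⇔ z) + z) + (((y ⇒ x) + (z + x)) ⇔ (x + x))) = 3/5 ⇒ 4/5 = 1
(((z ⇔ y) ⇒ (z ⇔ x)) + (z ⇔ (z ⇔ (y + x)))) ⇒ ((((x ⇔ x) + y) ⇔ y) ⇒ (((y ⇔ z) + z) + (((y ⇒ x) + (z + x)) ⇔ (x + x)))) = 1 ⇒ 1 = 1

1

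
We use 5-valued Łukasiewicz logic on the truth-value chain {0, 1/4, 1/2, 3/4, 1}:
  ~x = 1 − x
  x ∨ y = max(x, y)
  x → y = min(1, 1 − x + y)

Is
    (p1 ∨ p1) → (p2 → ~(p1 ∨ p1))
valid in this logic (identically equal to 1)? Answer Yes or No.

No

Counterexample: take p1 = 3/4, p2 = 3/4.
p1 ∨ p1 = 3/4 ∨ 3/4 = 3/4
p1 ∨ p1 = 3/4 ∨ 3/4 = 3/4
~(p1 ∨ p1) = ~3/4 = 1/4
p2 → ~(p1 ∨ p1) = 3/4 → 1/4 = 1/2
(p1 ∨ p1) → (p2 → ~(p1 ∨ p1)) = 3/4 → 1/2 = 3/4
This gives 3/4 ≠ 1.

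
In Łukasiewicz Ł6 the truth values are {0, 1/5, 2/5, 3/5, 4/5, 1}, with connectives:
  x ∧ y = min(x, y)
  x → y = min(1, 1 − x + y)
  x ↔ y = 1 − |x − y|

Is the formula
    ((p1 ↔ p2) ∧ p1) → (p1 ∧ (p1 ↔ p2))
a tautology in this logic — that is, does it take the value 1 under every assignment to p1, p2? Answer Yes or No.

Yes

At p1 = 1, p2 = 3/5, for instance:
p1 ↔ p2 = 1 ↔ 3/5 = 3/5
(p1 ↔ p2) ∧ p1 = 3/5 ∧ 1 = 3/5
p1 ∧ (p1 ↔ p2) = 1 ∧ 3/5 = 3/5
((p1 ↔ p2) ∧ p1) → (p1 ∧ (p1 ↔ p2)) = 3/5 → 3/5 = 1
and checking the remaining 35 assignments likewise gives ≥ 1 in every case.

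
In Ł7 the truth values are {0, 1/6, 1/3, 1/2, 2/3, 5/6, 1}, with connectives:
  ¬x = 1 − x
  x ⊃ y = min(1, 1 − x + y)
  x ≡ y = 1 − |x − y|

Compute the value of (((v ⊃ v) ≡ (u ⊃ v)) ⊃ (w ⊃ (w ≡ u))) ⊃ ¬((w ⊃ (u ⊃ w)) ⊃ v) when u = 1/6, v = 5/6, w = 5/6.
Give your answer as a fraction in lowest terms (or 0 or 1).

v ⊃ v = 5/6 ⊃ 5/6 = 1
u ⊃ v = 1/6 ⊃ 5/6 = 1
(v ⊃ v) ≡ (u ⊃ v) = 1 ≡ 1 = 1
w ≡ u = 5/6 ≡ 1/6 = 1/3
w ⊃ (w ≡ u) = 5/6 ⊃ 1/3 = 1/2
((v ⊃ v) ≡ (u ⊃ v)) ⊃ (w ⊃ (w ≡ u)) = 1 ⊃ 1/2 = 1/2
u ⊃ w = 1/6 ⊃ 5/6 = 1
w ⊃ (u ⊃ w) = 5/6 ⊃ 1 = 1
(w ⊃ (u ⊃ w)) ⊃ v = 1 ⊃ 5/6 = 5/6
¬((w ⊃ (u ⊃ w)) ⊃ v) = ¬5/6 = 1/6
(((v ⊃ v) ≡ (u ⊃ v)) ⊃ (w ⊃ (w ≡ u))) ⊃ ¬((w ⊃ (u ⊃ w)) ⊃ v) = 1/2 ⊃ 1/6 = 2/3

2/3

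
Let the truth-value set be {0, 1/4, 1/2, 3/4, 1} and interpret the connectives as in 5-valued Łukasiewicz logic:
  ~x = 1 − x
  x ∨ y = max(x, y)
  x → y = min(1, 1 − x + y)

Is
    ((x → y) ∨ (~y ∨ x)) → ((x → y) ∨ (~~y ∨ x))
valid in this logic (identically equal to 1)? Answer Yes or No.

Counterexample: take x = 1/4, y = 0.
x → y = 1/4 → 0 = 3/4
~y = ~0 = 1
~y ∨ x = 1 ∨ 1/4 = 1
(x → y) ∨ (~y ∨ x) = 3/4 ∨ 1 = 1
x → y = 1/4 → 0 = 3/4
~y = ~0 = 1
~~y = ~1 = 0
~~y ∨ x = 0 ∨ 1/4 = 1/4
(x → y) ∨ (~~y ∨ x) = 3/4 ∨ 1/4 = 3/4
((x → y) ∨ (~y ∨ x)) → ((x → y) ∨ (~~y ∨ x)) = 1 → 3/4 = 3/4
This gives 3/4 ≠ 1.

No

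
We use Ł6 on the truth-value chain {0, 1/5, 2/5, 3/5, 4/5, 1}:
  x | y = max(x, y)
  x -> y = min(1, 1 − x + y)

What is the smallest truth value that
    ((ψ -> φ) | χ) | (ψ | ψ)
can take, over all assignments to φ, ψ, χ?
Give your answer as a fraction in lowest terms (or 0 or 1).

Take φ = 0, ψ = 2/5, χ = 0:
ψ -> φ = 2/5 -> 0 = 3/5
(ψ -> φ) | χ = 3/5 | 0 = 3/5
ψ | ψ = 2/5 | 2/5 = 2/5
((ψ -> φ) | χ) | (ψ | ψ) = 3/5 | 2/5 = 3/5
No assignment yields a value below 3/5, so this is the minimum.

3/5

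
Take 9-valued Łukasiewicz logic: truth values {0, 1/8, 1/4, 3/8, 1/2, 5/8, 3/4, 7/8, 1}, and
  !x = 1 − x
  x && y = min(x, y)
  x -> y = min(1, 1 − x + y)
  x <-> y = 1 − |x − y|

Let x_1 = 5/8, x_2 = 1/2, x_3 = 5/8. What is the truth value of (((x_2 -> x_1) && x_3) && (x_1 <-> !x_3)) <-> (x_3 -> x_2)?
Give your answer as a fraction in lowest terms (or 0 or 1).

3/4

x_2 -> x_1 = 1/2 -> 5/8 = 1
(x_2 -> x_1) && x_3 = 1 && 5/8 = 5/8
!x_3 = !5/8 = 3/8
x_1 <-> !x_3 = 5/8 <-> 3/8 = 3/4
((x_2 -> x_1) && x_3) && (x_1 <-> !x_3) = 5/8 && 3/4 = 5/8
x_3 -> x_2 = 5/8 -> 1/2 = 7/8
(((x_2 -> x_1) && x_3) && (x_1 <-> !x_3)) <-> (x_3 -> x_2) = 5/8 <-> 7/8 = 3/4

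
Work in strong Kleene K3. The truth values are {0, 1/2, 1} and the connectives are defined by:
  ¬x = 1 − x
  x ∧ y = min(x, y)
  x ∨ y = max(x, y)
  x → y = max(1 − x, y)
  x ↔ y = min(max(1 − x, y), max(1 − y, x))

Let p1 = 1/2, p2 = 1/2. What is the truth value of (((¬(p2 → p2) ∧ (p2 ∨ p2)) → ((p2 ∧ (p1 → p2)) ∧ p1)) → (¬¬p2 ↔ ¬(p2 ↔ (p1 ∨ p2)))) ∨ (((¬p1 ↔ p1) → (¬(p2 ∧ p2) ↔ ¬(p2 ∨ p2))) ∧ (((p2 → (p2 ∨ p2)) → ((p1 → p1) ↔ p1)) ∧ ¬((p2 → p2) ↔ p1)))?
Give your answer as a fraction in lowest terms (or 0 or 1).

p2 → p2 = 1/2 → 1/2 = 1/2
¬(p2 → p2) = ¬1/2 = 1/2
p2 ∨ p2 = 1/2 ∨ 1/2 = 1/2
¬(p2 → p2) ∧ (p2 ∨ p2) = 1/2 ∧ 1/2 = 1/2
p1 → p2 = 1/2 → 1/2 = 1/2
p2 ∧ (p1 → p2) = 1/2 ∧ 1/2 = 1/2
(p2 ∧ (p1 → p2)) ∧ p1 = 1/2 ∧ 1/2 = 1/2
(¬(p2 → p2) ∧ (p2 ∨ p2)) → ((p2 ∧ (p1 → p2)) ∧ p1) = 1/2 → 1/2 = 1/2
¬p2 = ¬1/2 = 1/2
¬¬p2 = ¬1/2 = 1/2
p1 ∨ p2 = 1/2 ∨ 1/2 = 1/2
p2 ↔ (p1 ∨ p2) = 1/2 ↔ 1/2 = 1/2
¬(p2 ↔ (p1 ∨ p2)) = ¬1/2 = 1/2
¬¬p2 ↔ ¬(p2 ↔ (p1 ∨ p2)) = 1/2 ↔ 1/2 = 1/2
((¬(p2 → p2) ∧ (p2 ∨ p2)) → ((p2 ∧ (p1 → p2)) ∧ p1)) → (¬¬p2 ↔ ¬(p2 ↔ (p1 ∨ p2))) = 1/2 → 1/2 = 1/2
¬p1 = ¬1/2 = 1/2
¬p1 ↔ p1 = 1/2 ↔ 1/2 = 1/2
p2 ∧ p2 = 1/2 ∧ 1/2 = 1/2
¬(p2 ∧ p2) = ¬1/2 = 1/2
p2 ∨ p2 = 1/2 ∨ 1/2 = 1/2
¬(p2 ∨ p2) = ¬1/2 = 1/2
¬(p2 ∧ p2) ↔ ¬(p2 ∨ p2) = 1/2 ↔ 1/2 = 1/2
(¬p1 ↔ p1) → (¬(p2 ∧ p2) ↔ ¬(p2 ∨ p2)) = 1/2 → 1/2 = 1/2
p2 ∨ p2 = 1/2 ∨ 1/2 = 1/2
p2 → (p2 ∨ p2) = 1/2 → 1/2 = 1/2
p1 → p1 = 1/2 → 1/2 = 1/2
(p1 → p1) ↔ p1 = 1/2 ↔ 1/2 = 1/2
(p2 → (p2 ∨ p2)) → ((p1 → p1) ↔ p1) = 1/2 → 1/2 = 1/2
p2 → p2 = 1/2 → 1/2 = 1/2
(p2 → p2) ↔ p1 = 1/2 ↔ 1/2 = 1/2
¬((p2 → p2) ↔ p1) = ¬1/2 = 1/2
((p2 → (p2 ∨ p2)) → ((p1 → p1) ↔ p1)) ∧ ¬((p2 → p2) ↔ p1) = 1/2 ∧ 1/2 = 1/2
((¬p1 ↔ p1) → (¬(p2 ∧ p2) ↔ ¬(p2 ∨ p2))) ∧ (((p2 → (p2 ∨ p2)) → ((p1 → p1) ↔ p1)) ∧ ¬((p2 → p2) ↔ p1)) = 1/2 ∧ 1/2 = 1/2
(((¬(p2 → p2) ∧ (p2 ∨ p2)) → ((p2 ∧ (p1 → p2)) ∧ p1)) → (¬¬p2 ↔ ¬(p2 ↔ (p1 ∨ p2)))) ∨ (((¬p1 ↔ p1) → (¬(p2 ∧ p2) ↔ ¬(p2 ∨ p2))) ∧ (((p2 → (p2 ∨ p2)) → ((p1 → p1) ↔ p1)) ∧ ¬((p2 → p2) ↔ p1))) = 1/2 ∨ 1/2 = 1/2

1/2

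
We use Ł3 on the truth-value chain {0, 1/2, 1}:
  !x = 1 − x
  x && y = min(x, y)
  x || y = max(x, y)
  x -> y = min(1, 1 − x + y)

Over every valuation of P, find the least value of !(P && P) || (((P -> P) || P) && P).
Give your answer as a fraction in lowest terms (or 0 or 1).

1/2

Take P = 1/2:
P && P = 1/2 && 1/2 = 1/2
!(P && P) = !1/2 = 1/2
P -> P = 1/2 -> 1/2 = 1
(P -> P) || P = 1 || 1/2 = 1
((P -> P) || P) && P = 1 && 1/2 = 1/2
!(P && P) || (((P -> P) || P) && P) = 1/2 || 1/2 = 1/2
No assignment yields a value below 1/2, so this is the minimum.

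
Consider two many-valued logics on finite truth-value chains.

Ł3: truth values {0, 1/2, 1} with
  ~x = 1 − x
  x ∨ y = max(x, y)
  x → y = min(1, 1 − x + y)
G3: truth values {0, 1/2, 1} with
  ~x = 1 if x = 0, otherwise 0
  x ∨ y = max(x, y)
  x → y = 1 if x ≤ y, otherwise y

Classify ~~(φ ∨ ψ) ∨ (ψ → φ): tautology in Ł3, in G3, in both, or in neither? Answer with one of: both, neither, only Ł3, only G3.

In Ł3: at φ = 0, ψ = 1/2 the value is 1/2 — not a tautology.
In G3: every assignment gives 1 — tautology.

only G3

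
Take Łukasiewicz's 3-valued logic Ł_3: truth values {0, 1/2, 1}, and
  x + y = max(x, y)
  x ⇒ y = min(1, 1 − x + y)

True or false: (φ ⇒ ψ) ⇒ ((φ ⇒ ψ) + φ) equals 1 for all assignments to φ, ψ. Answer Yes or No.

Yes

φ = 0, ψ = 0 ↦ 1
φ = 0, ψ = 1/2 ↦ 1
φ = 0, ψ = 1 ↦ 1
φ = 1/2, ψ = 0 ↦ 1
φ = 1/2, ψ = 1/2 ↦ 1
φ = 1/2, ψ = 1 ↦ 1
φ = 1, ψ = 0 ↦ 1
φ = 1, ψ = 1/2 ↦ 1
φ = 1, ψ = 1 ↦ 1
Every assignment gives a value ≥ 1.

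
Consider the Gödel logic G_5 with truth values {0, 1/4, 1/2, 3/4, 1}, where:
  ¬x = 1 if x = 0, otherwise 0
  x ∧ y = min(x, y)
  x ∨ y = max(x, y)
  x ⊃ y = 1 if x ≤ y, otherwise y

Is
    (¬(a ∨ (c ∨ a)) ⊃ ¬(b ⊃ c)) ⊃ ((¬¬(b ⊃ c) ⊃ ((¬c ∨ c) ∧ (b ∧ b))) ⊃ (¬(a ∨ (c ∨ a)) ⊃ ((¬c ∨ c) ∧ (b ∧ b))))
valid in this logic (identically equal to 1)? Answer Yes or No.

No

Counterexample: take a = 0, b = 1/4, c = 0.
c ∨ a = 0 ∨ 0 = 0
a ∨ (c ∨ a) = 0 ∨ 0 = 0
¬(a ∨ (c ∨ a)) = ¬0 = 1
b ⊃ c = 1/4 ⊃ 0 = 0
¬(b ⊃ c) = ¬0 = 1
¬(a ∨ (c ∨ a)) ⊃ ¬(b ⊃ c) = 1 ⊃ 1 = 1
b ⊃ c = 1/4 ⊃ 0 = 0
¬(b ⊃ c) = ¬0 = 1
¬¬(b ⊃ c) = ¬1 = 0
¬c = ¬0 = 1
¬c ∨ c = 1 ∨ 0 = 1
b ∧ b = 1/4 ∧ 1/4 = 1/4
(¬c ∨ c) ∧ (b ∧ b) = 1 ∧ 1/4 = 1/4
¬¬(b ⊃ c) ⊃ ((¬c ∨ c) ∧ (b ∧ b)) = 0 ⊃ 1/4 = 1
c ∨ a = 0 ∨ 0 = 0
a ∨ (c ∨ a) = 0 ∨ 0 = 0
¬(a ∨ (c ∨ a)) = ¬0 = 1
¬c = ¬0 = 1
¬c ∨ c = 1 ∨ 0 = 1
b ∧ b = 1/4 ∧ 1/4 = 1/4
(¬c ∨ c) ∧ (b ∧ b) = 1 ∧ 1/4 = 1/4
¬(a ∨ (c ∨ a)) ⊃ ((¬c ∨ c) ∧ (b ∧ b)) = 1 ⊃ 1/4 = 1/4
(¬¬(b ⊃ c) ⊃ ((¬c ∨ c) ∧ (b ∧ b))) ⊃ (¬(a ∨ (c ∨ a)) ⊃ ((¬c ∨ c) ∧ (b ∧ b))) = 1 ⊃ 1/4 = 1/4
(¬(a ∨ (c ∨ a)) ⊃ ¬(b ⊃ c)) ⊃ ((¬¬(b ⊃ c) ⊃ ((¬c ∨ c) ∧ (b ∧ b))) ⊃ (¬(a ∨ (c ∨ a)) ⊃ ((¬c ∨ c) ∧ (b ∧ b)))) = 1 ⊃ 1/4 = 1/4
This gives 1/4 ≠ 1.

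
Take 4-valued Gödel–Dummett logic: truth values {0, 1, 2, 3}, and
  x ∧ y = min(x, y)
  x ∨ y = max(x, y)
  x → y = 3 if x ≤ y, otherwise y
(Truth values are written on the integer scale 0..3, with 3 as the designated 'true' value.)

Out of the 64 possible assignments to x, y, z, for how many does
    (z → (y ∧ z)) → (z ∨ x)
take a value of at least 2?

50

value 3: 37 assignments (counts)
value 2: 13 assignments (counts)
value 1: 10 assignments
value 0: 4 assignments
So 50 of the 64 assignments meet the threshold.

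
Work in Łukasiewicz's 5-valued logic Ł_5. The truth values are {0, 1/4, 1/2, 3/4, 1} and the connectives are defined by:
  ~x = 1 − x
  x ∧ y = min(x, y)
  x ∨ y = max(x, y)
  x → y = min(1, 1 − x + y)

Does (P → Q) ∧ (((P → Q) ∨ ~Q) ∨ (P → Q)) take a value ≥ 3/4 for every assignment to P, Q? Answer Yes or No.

No

Counterexample: take P = 1/2, Q = 0.
P → Q = 1/2 → 0 = 1/2
P → Q = 1/2 → 0 = 1/2
~Q = ~0 = 1
(P → Q) ∨ ~Q = 1/2 ∨ 1 = 1
((P → Q) ∨ ~Q) ∨ (P → Q) = 1 ∨ 1/2 = 1
(P → Q) ∧ (((P → Q) ∨ ~Q) ∨ (P → Q)) = 1/2 ∧ 1 = 1/2
This gives 1/2, which is below 3/4.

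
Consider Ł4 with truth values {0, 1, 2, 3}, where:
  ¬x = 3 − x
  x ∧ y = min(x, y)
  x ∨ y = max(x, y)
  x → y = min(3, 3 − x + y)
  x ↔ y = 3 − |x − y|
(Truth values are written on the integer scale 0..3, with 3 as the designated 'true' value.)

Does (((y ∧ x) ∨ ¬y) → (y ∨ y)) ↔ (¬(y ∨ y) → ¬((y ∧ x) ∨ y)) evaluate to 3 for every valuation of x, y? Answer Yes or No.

No

Counterexample: take x = 0, y = 0.
y ∧ x = 0 ∧ 0 = 0
¬y = ¬0 = 3
(y ∧ x) ∨ ¬y = 0 ∨ 3 = 3
y ∨ y = 0 ∨ 0 = 0
((y ∧ x) ∨ ¬y) → (y ∨ y) = 3 → 0 = 0
y ∨ y = 0 ∨ 0 = 0
¬(y ∨ y) = ¬0 = 3
y ∧ x = 0 ∧ 0 = 0
(y ∧ x) ∨ y = 0 ∨ 0 = 0
¬((y ∧ x) ∨ y) = ¬0 = 3
¬(y ∨ y) → ¬((y ∧ x) ∨ y) = 3 → 3 = 3
(((y ∧ x) ∨ ¬y) → (y ∨ y)) ↔ (¬(y ∨ y) → ¬((y ∧ x) ∨ y)) = 0 ↔ 3 = 0
This gives 0 ≠ 3.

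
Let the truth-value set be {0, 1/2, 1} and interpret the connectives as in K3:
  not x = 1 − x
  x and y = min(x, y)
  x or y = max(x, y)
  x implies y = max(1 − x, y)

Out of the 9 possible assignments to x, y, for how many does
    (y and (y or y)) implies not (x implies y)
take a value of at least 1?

3

x = 0, y = 0 ↦ 1  ≥
x = 0, y = 1/2 ↦ 1/2  <
x = 0, y = 1 ↦ 0  <
x = 1/2, y = 0 ↦ 1  ≥
x = 1/2, y = 1/2 ↦ 1/2  <
x = 1/2, y = 1 ↦ 0  <
x = 1, y = 0 ↦ 1  ≥
x = 1, y = 1/2 ↦ 1/2  <
x = 1, y = 1 ↦ 0  <
So 3 of the 9 assignments meet the threshold.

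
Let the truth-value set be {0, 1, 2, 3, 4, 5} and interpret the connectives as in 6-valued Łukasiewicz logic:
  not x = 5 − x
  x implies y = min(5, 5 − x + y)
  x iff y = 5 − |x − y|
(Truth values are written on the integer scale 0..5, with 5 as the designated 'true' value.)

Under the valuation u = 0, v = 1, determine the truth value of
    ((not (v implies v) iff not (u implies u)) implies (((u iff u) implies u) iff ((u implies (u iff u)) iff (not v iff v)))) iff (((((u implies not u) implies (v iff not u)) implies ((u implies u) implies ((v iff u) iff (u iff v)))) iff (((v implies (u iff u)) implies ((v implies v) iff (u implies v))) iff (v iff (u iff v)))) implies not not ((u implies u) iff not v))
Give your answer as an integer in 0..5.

v implies v = 1 implies 1 = 5
not (v implies v) = not 5 = 0
u implies u = 0 implies 0 = 5
not (u implies u) = not 5 = 0
not (v implies v) iff not (u implies u) = 0 iff 0 = 5
u iff u = 0 iff 0 = 5
(u iff u) implies u = 5 implies 0 = 0
u iff u = 0 iff 0 = 5
u implies (u iff u) = 0 implies 5 = 5
not v = not 1 = 4
not v iff v = 4 iff 1 = 2
(u implies (u iff u)) iff (not v iff v) = 5 iff 2 = 2
((u iff u) implies u) iff ((u implies (u iff u)) iff (not v iff v)) = 0 iff 2 = 3
(not (v implies v) iff not (u implies u)) implies (((u iff u) implies u) iff ((u implies (u iff u)) iff (not v iff v))) = 5 implies 3 = 3
not u = not 0 = 5
u implies not u = 0 implies 5 = 5
not u = not 0 = 5
v iff not u = 1 iff 5 = 1
(u implies not u) implies (v iff not u) = 5 implies 1 = 1
u implies u = 0 implies 0 = 5
v iff u = 1 iff 0 = 4
u iff v = 0 iff 1 = 4
(v iff u) iff (u iff v) = 4 iff 4 = 5
(u implies u) implies ((v iff u) iff (u iff v)) = 5 implies 5 = 5
((u implies not u) implies (v iff not u)) implies ((u implies u) implies ((v iff u) iff (u iff v))) = 1 implies 5 = 5
u iff u = 0 iff 0 = 5
v implies (u iff u) = 1 implies 5 = 5
v implies v = 1 implies 1 = 5
u implies v = 0 implies 1 = 5
(v implies v) iff (u implies v) = 5 iff 5 = 5
(v implies (u iff u)) implies ((v implies v) iff (u implies v)) = 5 implies 5 = 5
u iff v = 0 iff 1 = 4
v iff (u iff v) = 1 iff 4 = 2
((v implies (u iff u)) implies ((v implies v) iff (u implies v))) iff (v iff (u iff v)) = 5 iff 2 = 2
(((u implies not u) implies (v iff not u)) implies ((u implies u) implies ((v iff u) iff (u iff v)))) iff (((v implies (u iff u)) implies ((v implies v) iff (u implies v))) iff (v iff (u iff v))) = 5 iff 2 = 2
u implies u = 0 implies 0 = 5
not v = not 1 = 4
(u implies u) iff not v = 5 iff 4 = 4
not ((u implies u) iff not v) = not 4 = 1
not not ((u implies u) iff not v) = not 1 = 4
((((u implies not u) implies (v iff not u)) implies ((u implies u) implies ((v iff u) iff (u iff v)))) iff (((v implies (u iff u)) implies ((v implies v) iff (u implies v))) iff (v iff (u iff v)))) implies not not ((u implies u) iff not v) = 2 implies 4 = 5
((not (v implies v) iff not (u implies u)) implies (((u iff u) implies u) iff ((u implies (u iff u)) iff (not v iff v)))) iff (((((u implies not u) implies (v iff not u)) implies ((u implies u) implies ((v iff u) iff (u iff v)))) iff (((v implies (u iff u)) implies ((v implies v) iff (u implies v))) iff (v iff (u iff v)))) implies not not ((u implies u) iff not v)) = 3 iff 5 = 3

3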